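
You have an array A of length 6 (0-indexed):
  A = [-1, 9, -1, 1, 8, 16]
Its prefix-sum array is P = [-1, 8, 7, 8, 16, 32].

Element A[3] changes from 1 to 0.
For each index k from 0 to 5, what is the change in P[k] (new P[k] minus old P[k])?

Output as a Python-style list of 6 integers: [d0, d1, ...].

Element change: A[3] 1 -> 0, delta = -1
For k < 3: P[k] unchanged, delta_P[k] = 0
For k >= 3: P[k] shifts by exactly -1
Delta array: [0, 0, 0, -1, -1, -1]

Answer: [0, 0, 0, -1, -1, -1]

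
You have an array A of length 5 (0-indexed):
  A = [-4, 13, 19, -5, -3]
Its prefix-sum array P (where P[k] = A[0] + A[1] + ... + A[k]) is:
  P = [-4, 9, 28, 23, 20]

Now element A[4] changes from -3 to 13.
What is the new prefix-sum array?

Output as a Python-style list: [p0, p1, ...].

Answer: [-4, 9, 28, 23, 36]

Derivation:
Change: A[4] -3 -> 13, delta = 16
P[k] for k < 4: unchanged (A[4] not included)
P[k] for k >= 4: shift by delta = 16
  P[0] = -4 + 0 = -4
  P[1] = 9 + 0 = 9
  P[2] = 28 + 0 = 28
  P[3] = 23 + 0 = 23
  P[4] = 20 + 16 = 36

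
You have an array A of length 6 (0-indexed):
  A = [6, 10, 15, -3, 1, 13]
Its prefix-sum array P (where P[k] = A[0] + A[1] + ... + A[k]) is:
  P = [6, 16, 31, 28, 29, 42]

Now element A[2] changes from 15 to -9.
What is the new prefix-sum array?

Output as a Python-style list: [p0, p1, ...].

Change: A[2] 15 -> -9, delta = -24
P[k] for k < 2: unchanged (A[2] not included)
P[k] for k >= 2: shift by delta = -24
  P[0] = 6 + 0 = 6
  P[1] = 16 + 0 = 16
  P[2] = 31 + -24 = 7
  P[3] = 28 + -24 = 4
  P[4] = 29 + -24 = 5
  P[5] = 42 + -24 = 18

Answer: [6, 16, 7, 4, 5, 18]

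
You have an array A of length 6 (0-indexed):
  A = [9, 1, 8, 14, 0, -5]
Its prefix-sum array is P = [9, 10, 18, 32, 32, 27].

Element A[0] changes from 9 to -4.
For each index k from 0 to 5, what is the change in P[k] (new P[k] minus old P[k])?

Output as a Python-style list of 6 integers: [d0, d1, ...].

Element change: A[0] 9 -> -4, delta = -13
For k < 0: P[k] unchanged, delta_P[k] = 0
For k >= 0: P[k] shifts by exactly -13
Delta array: [-13, -13, -13, -13, -13, -13]

Answer: [-13, -13, -13, -13, -13, -13]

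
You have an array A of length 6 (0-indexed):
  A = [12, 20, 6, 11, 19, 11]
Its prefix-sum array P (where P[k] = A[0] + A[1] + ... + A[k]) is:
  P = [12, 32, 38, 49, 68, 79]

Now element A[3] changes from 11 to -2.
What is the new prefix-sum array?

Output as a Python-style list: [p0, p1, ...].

Change: A[3] 11 -> -2, delta = -13
P[k] for k < 3: unchanged (A[3] not included)
P[k] for k >= 3: shift by delta = -13
  P[0] = 12 + 0 = 12
  P[1] = 32 + 0 = 32
  P[2] = 38 + 0 = 38
  P[3] = 49 + -13 = 36
  P[4] = 68 + -13 = 55
  P[5] = 79 + -13 = 66

Answer: [12, 32, 38, 36, 55, 66]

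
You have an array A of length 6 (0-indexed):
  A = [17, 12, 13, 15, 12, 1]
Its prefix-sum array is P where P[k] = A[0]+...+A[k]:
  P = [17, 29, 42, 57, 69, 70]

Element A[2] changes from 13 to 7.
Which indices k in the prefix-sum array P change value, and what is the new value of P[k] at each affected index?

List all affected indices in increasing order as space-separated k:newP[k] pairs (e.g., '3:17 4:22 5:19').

Answer: 2:36 3:51 4:63 5:64

Derivation:
P[k] = A[0] + ... + A[k]
P[k] includes A[2] iff k >= 2
Affected indices: 2, 3, ..., 5; delta = -6
  P[2]: 42 + -6 = 36
  P[3]: 57 + -6 = 51
  P[4]: 69 + -6 = 63
  P[5]: 70 + -6 = 64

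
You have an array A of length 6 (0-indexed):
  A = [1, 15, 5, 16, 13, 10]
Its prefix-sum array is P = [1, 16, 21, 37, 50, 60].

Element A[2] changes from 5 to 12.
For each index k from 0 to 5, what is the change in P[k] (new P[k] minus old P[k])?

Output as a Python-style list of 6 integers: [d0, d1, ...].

Element change: A[2] 5 -> 12, delta = 7
For k < 2: P[k] unchanged, delta_P[k] = 0
For k >= 2: P[k] shifts by exactly 7
Delta array: [0, 0, 7, 7, 7, 7]

Answer: [0, 0, 7, 7, 7, 7]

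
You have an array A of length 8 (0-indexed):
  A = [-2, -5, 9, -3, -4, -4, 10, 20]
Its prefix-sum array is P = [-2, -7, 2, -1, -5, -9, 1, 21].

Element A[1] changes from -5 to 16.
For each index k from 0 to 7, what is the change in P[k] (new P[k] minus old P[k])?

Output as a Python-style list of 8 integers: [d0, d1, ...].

Element change: A[1] -5 -> 16, delta = 21
For k < 1: P[k] unchanged, delta_P[k] = 0
For k >= 1: P[k] shifts by exactly 21
Delta array: [0, 21, 21, 21, 21, 21, 21, 21]

Answer: [0, 21, 21, 21, 21, 21, 21, 21]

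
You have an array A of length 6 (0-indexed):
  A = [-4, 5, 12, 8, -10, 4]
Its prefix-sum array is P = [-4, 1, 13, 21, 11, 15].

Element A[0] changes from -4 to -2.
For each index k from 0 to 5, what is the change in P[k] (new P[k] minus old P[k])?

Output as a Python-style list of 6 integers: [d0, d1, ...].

Answer: [2, 2, 2, 2, 2, 2]

Derivation:
Element change: A[0] -4 -> -2, delta = 2
For k < 0: P[k] unchanged, delta_P[k] = 0
For k >= 0: P[k] shifts by exactly 2
Delta array: [2, 2, 2, 2, 2, 2]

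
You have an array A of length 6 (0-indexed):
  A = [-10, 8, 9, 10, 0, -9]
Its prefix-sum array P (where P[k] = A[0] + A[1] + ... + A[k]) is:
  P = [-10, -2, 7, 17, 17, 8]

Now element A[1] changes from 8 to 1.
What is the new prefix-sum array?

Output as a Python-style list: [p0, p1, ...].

Answer: [-10, -9, 0, 10, 10, 1]

Derivation:
Change: A[1] 8 -> 1, delta = -7
P[k] for k < 1: unchanged (A[1] not included)
P[k] for k >= 1: shift by delta = -7
  P[0] = -10 + 0 = -10
  P[1] = -2 + -7 = -9
  P[2] = 7 + -7 = 0
  P[3] = 17 + -7 = 10
  P[4] = 17 + -7 = 10
  P[5] = 8 + -7 = 1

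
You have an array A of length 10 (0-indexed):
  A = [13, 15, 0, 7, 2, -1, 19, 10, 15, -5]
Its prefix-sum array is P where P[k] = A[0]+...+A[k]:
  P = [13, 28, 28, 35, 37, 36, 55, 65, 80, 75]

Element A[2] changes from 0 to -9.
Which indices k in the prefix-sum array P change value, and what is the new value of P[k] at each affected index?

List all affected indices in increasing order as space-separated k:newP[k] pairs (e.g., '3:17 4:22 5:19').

Answer: 2:19 3:26 4:28 5:27 6:46 7:56 8:71 9:66

Derivation:
P[k] = A[0] + ... + A[k]
P[k] includes A[2] iff k >= 2
Affected indices: 2, 3, ..., 9; delta = -9
  P[2]: 28 + -9 = 19
  P[3]: 35 + -9 = 26
  P[4]: 37 + -9 = 28
  P[5]: 36 + -9 = 27
  P[6]: 55 + -9 = 46
  P[7]: 65 + -9 = 56
  P[8]: 80 + -9 = 71
  P[9]: 75 + -9 = 66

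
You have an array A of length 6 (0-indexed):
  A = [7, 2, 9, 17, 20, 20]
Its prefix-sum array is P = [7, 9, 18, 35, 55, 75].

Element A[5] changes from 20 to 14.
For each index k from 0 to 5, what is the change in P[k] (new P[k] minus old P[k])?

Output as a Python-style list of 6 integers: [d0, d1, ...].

Element change: A[5] 20 -> 14, delta = -6
For k < 5: P[k] unchanged, delta_P[k] = 0
For k >= 5: P[k] shifts by exactly -6
Delta array: [0, 0, 0, 0, 0, -6]

Answer: [0, 0, 0, 0, 0, -6]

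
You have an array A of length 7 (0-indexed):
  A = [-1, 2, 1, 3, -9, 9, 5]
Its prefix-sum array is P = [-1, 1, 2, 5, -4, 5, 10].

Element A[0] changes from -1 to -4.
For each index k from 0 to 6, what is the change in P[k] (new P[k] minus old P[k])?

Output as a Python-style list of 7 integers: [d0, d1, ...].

Element change: A[0] -1 -> -4, delta = -3
For k < 0: P[k] unchanged, delta_P[k] = 0
For k >= 0: P[k] shifts by exactly -3
Delta array: [-3, -3, -3, -3, -3, -3, -3]

Answer: [-3, -3, -3, -3, -3, -3, -3]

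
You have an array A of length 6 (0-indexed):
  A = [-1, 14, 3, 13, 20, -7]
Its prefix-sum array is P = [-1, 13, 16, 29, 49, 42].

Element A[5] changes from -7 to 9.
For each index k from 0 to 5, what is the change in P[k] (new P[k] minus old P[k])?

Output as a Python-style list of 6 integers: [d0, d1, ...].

Element change: A[5] -7 -> 9, delta = 16
For k < 5: P[k] unchanged, delta_P[k] = 0
For k >= 5: P[k] shifts by exactly 16
Delta array: [0, 0, 0, 0, 0, 16]

Answer: [0, 0, 0, 0, 0, 16]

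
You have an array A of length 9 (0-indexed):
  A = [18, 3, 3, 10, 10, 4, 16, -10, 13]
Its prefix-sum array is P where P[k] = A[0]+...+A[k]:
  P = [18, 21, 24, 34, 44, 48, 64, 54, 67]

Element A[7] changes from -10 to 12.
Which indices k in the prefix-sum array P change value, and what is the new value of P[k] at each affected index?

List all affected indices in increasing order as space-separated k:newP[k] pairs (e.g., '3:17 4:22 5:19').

P[k] = A[0] + ... + A[k]
P[k] includes A[7] iff k >= 7
Affected indices: 7, 8, ..., 8; delta = 22
  P[7]: 54 + 22 = 76
  P[8]: 67 + 22 = 89

Answer: 7:76 8:89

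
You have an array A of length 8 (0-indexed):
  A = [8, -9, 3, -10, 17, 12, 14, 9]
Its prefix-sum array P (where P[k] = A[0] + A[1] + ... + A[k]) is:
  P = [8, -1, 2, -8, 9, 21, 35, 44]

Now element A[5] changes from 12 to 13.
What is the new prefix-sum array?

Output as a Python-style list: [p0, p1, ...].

Answer: [8, -1, 2, -8, 9, 22, 36, 45]

Derivation:
Change: A[5] 12 -> 13, delta = 1
P[k] for k < 5: unchanged (A[5] not included)
P[k] for k >= 5: shift by delta = 1
  P[0] = 8 + 0 = 8
  P[1] = -1 + 0 = -1
  P[2] = 2 + 0 = 2
  P[3] = -8 + 0 = -8
  P[4] = 9 + 0 = 9
  P[5] = 21 + 1 = 22
  P[6] = 35 + 1 = 36
  P[7] = 44 + 1 = 45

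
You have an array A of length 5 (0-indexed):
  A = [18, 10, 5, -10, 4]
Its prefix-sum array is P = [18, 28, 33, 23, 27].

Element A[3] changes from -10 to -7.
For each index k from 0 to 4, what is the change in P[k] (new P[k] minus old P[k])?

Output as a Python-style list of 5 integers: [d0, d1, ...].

Answer: [0, 0, 0, 3, 3]

Derivation:
Element change: A[3] -10 -> -7, delta = 3
For k < 3: P[k] unchanged, delta_P[k] = 0
For k >= 3: P[k] shifts by exactly 3
Delta array: [0, 0, 0, 3, 3]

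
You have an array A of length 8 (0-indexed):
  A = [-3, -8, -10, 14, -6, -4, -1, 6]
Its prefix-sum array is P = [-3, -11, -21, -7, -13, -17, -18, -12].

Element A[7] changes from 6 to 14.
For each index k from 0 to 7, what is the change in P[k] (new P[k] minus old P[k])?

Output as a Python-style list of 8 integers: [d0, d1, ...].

Answer: [0, 0, 0, 0, 0, 0, 0, 8]

Derivation:
Element change: A[7] 6 -> 14, delta = 8
For k < 7: P[k] unchanged, delta_P[k] = 0
For k >= 7: P[k] shifts by exactly 8
Delta array: [0, 0, 0, 0, 0, 0, 0, 8]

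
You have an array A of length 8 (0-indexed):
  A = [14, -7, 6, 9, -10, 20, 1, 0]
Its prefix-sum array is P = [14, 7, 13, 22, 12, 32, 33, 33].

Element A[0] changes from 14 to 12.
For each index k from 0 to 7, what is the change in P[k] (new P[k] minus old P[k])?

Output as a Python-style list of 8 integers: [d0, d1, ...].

Element change: A[0] 14 -> 12, delta = -2
For k < 0: P[k] unchanged, delta_P[k] = 0
For k >= 0: P[k] shifts by exactly -2
Delta array: [-2, -2, -2, -2, -2, -2, -2, -2]

Answer: [-2, -2, -2, -2, -2, -2, -2, -2]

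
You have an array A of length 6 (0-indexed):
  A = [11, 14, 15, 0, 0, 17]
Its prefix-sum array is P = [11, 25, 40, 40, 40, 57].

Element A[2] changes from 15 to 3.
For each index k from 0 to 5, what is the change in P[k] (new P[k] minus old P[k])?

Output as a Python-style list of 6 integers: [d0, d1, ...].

Element change: A[2] 15 -> 3, delta = -12
For k < 2: P[k] unchanged, delta_P[k] = 0
For k >= 2: P[k] shifts by exactly -12
Delta array: [0, 0, -12, -12, -12, -12]

Answer: [0, 0, -12, -12, -12, -12]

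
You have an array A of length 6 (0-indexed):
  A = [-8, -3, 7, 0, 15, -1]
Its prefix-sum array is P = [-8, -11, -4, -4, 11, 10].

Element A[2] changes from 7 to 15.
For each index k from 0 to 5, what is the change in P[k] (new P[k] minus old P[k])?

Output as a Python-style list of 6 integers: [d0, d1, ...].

Answer: [0, 0, 8, 8, 8, 8]

Derivation:
Element change: A[2] 7 -> 15, delta = 8
For k < 2: P[k] unchanged, delta_P[k] = 0
For k >= 2: P[k] shifts by exactly 8
Delta array: [0, 0, 8, 8, 8, 8]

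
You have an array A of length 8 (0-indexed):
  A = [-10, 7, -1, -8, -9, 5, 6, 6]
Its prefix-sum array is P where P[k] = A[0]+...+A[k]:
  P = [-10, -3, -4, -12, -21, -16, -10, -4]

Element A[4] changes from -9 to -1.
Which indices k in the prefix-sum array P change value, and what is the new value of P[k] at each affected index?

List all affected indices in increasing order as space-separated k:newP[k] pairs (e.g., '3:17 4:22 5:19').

P[k] = A[0] + ... + A[k]
P[k] includes A[4] iff k >= 4
Affected indices: 4, 5, ..., 7; delta = 8
  P[4]: -21 + 8 = -13
  P[5]: -16 + 8 = -8
  P[6]: -10 + 8 = -2
  P[7]: -4 + 8 = 4

Answer: 4:-13 5:-8 6:-2 7:4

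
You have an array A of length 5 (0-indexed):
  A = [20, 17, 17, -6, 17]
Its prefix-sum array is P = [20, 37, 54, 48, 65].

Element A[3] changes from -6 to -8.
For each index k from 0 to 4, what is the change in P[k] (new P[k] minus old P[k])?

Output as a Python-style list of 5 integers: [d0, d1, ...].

Answer: [0, 0, 0, -2, -2]

Derivation:
Element change: A[3] -6 -> -8, delta = -2
For k < 3: P[k] unchanged, delta_P[k] = 0
For k >= 3: P[k] shifts by exactly -2
Delta array: [0, 0, 0, -2, -2]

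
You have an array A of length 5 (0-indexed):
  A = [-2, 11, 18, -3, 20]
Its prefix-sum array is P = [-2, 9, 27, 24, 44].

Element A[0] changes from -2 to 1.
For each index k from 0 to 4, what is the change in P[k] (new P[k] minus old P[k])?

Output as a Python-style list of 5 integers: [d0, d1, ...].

Element change: A[0] -2 -> 1, delta = 3
For k < 0: P[k] unchanged, delta_P[k] = 0
For k >= 0: P[k] shifts by exactly 3
Delta array: [3, 3, 3, 3, 3]

Answer: [3, 3, 3, 3, 3]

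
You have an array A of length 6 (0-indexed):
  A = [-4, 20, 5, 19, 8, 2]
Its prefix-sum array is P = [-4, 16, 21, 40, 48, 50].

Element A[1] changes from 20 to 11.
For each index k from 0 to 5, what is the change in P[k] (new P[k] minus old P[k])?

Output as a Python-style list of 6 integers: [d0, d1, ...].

Element change: A[1] 20 -> 11, delta = -9
For k < 1: P[k] unchanged, delta_P[k] = 0
For k >= 1: P[k] shifts by exactly -9
Delta array: [0, -9, -9, -9, -9, -9]

Answer: [0, -9, -9, -9, -9, -9]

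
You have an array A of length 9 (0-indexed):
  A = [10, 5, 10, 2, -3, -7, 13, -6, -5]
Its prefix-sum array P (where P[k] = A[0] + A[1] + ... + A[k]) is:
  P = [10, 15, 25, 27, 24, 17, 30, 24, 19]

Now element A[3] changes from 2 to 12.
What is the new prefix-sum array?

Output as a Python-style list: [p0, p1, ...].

Answer: [10, 15, 25, 37, 34, 27, 40, 34, 29]

Derivation:
Change: A[3] 2 -> 12, delta = 10
P[k] for k < 3: unchanged (A[3] not included)
P[k] for k >= 3: shift by delta = 10
  P[0] = 10 + 0 = 10
  P[1] = 15 + 0 = 15
  P[2] = 25 + 0 = 25
  P[3] = 27 + 10 = 37
  P[4] = 24 + 10 = 34
  P[5] = 17 + 10 = 27
  P[6] = 30 + 10 = 40
  P[7] = 24 + 10 = 34
  P[8] = 19 + 10 = 29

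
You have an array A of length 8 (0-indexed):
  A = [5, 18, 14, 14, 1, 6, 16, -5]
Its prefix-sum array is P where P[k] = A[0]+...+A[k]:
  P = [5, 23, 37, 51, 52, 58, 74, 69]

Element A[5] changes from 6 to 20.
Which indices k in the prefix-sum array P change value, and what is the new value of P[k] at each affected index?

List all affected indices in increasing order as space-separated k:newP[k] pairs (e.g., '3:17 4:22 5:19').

Answer: 5:72 6:88 7:83

Derivation:
P[k] = A[0] + ... + A[k]
P[k] includes A[5] iff k >= 5
Affected indices: 5, 6, ..., 7; delta = 14
  P[5]: 58 + 14 = 72
  P[6]: 74 + 14 = 88
  P[7]: 69 + 14 = 83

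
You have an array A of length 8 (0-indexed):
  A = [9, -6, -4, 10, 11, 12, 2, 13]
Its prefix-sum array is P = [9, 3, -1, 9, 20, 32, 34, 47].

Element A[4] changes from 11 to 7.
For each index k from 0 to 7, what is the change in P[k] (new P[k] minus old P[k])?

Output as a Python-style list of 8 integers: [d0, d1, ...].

Element change: A[4] 11 -> 7, delta = -4
For k < 4: P[k] unchanged, delta_P[k] = 0
For k >= 4: P[k] shifts by exactly -4
Delta array: [0, 0, 0, 0, -4, -4, -4, -4]

Answer: [0, 0, 0, 0, -4, -4, -4, -4]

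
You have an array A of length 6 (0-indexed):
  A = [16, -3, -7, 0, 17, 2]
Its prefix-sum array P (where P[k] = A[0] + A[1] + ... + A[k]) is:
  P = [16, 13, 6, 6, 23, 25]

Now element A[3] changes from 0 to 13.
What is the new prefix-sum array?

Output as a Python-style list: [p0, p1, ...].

Answer: [16, 13, 6, 19, 36, 38]

Derivation:
Change: A[3] 0 -> 13, delta = 13
P[k] for k < 3: unchanged (A[3] not included)
P[k] for k >= 3: shift by delta = 13
  P[0] = 16 + 0 = 16
  P[1] = 13 + 0 = 13
  P[2] = 6 + 0 = 6
  P[3] = 6 + 13 = 19
  P[4] = 23 + 13 = 36
  P[5] = 25 + 13 = 38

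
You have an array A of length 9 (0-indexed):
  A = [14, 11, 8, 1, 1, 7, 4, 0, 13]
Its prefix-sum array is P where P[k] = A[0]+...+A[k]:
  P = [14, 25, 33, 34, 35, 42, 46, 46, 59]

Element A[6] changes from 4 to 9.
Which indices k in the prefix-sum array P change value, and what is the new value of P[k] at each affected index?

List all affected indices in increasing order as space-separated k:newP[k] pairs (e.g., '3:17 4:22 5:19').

Answer: 6:51 7:51 8:64

Derivation:
P[k] = A[0] + ... + A[k]
P[k] includes A[6] iff k >= 6
Affected indices: 6, 7, ..., 8; delta = 5
  P[6]: 46 + 5 = 51
  P[7]: 46 + 5 = 51
  P[8]: 59 + 5 = 64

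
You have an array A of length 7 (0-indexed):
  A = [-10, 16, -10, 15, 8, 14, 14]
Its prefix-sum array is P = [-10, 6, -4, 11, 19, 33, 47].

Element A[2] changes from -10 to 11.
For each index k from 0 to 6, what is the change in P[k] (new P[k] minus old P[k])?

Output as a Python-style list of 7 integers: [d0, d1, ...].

Answer: [0, 0, 21, 21, 21, 21, 21]

Derivation:
Element change: A[2] -10 -> 11, delta = 21
For k < 2: P[k] unchanged, delta_P[k] = 0
For k >= 2: P[k] shifts by exactly 21
Delta array: [0, 0, 21, 21, 21, 21, 21]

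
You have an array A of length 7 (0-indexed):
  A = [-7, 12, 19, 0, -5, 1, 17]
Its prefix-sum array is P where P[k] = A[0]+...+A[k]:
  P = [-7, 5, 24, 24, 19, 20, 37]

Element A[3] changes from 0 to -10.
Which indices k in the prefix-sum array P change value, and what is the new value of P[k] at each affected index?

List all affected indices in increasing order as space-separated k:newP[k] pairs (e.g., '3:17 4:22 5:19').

Answer: 3:14 4:9 5:10 6:27

Derivation:
P[k] = A[0] + ... + A[k]
P[k] includes A[3] iff k >= 3
Affected indices: 3, 4, ..., 6; delta = -10
  P[3]: 24 + -10 = 14
  P[4]: 19 + -10 = 9
  P[5]: 20 + -10 = 10
  P[6]: 37 + -10 = 27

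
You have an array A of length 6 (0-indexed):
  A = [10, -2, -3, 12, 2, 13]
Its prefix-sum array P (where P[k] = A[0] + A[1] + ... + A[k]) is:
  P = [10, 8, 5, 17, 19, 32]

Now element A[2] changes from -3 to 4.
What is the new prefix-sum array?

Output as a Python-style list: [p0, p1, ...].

Change: A[2] -3 -> 4, delta = 7
P[k] for k < 2: unchanged (A[2] not included)
P[k] for k >= 2: shift by delta = 7
  P[0] = 10 + 0 = 10
  P[1] = 8 + 0 = 8
  P[2] = 5 + 7 = 12
  P[3] = 17 + 7 = 24
  P[4] = 19 + 7 = 26
  P[5] = 32 + 7 = 39

Answer: [10, 8, 12, 24, 26, 39]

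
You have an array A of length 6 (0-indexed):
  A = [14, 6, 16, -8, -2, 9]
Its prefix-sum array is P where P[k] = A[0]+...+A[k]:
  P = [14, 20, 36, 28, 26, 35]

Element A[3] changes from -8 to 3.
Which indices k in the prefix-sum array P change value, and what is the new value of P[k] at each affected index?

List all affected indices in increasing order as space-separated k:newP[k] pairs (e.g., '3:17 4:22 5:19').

Answer: 3:39 4:37 5:46

Derivation:
P[k] = A[0] + ... + A[k]
P[k] includes A[3] iff k >= 3
Affected indices: 3, 4, ..., 5; delta = 11
  P[3]: 28 + 11 = 39
  P[4]: 26 + 11 = 37
  P[5]: 35 + 11 = 46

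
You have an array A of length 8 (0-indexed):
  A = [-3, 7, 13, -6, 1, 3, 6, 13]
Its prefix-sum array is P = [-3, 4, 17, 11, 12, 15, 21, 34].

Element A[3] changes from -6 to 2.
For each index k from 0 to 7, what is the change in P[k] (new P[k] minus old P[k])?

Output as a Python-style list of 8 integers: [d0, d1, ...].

Answer: [0, 0, 0, 8, 8, 8, 8, 8]

Derivation:
Element change: A[3] -6 -> 2, delta = 8
For k < 3: P[k] unchanged, delta_P[k] = 0
For k >= 3: P[k] shifts by exactly 8
Delta array: [0, 0, 0, 8, 8, 8, 8, 8]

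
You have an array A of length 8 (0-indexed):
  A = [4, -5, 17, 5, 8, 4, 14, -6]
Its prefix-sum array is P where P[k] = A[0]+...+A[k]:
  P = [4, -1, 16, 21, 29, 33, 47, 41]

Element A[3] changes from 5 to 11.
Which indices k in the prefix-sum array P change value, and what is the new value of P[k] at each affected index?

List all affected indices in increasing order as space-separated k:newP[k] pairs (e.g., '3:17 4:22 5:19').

P[k] = A[0] + ... + A[k]
P[k] includes A[3] iff k >= 3
Affected indices: 3, 4, ..., 7; delta = 6
  P[3]: 21 + 6 = 27
  P[4]: 29 + 6 = 35
  P[5]: 33 + 6 = 39
  P[6]: 47 + 6 = 53
  P[7]: 41 + 6 = 47

Answer: 3:27 4:35 5:39 6:53 7:47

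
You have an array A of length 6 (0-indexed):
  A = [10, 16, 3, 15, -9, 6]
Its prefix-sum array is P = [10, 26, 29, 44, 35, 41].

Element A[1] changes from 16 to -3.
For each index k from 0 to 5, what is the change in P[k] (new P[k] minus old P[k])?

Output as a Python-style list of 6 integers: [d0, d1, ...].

Element change: A[1] 16 -> -3, delta = -19
For k < 1: P[k] unchanged, delta_P[k] = 0
For k >= 1: P[k] shifts by exactly -19
Delta array: [0, -19, -19, -19, -19, -19]

Answer: [0, -19, -19, -19, -19, -19]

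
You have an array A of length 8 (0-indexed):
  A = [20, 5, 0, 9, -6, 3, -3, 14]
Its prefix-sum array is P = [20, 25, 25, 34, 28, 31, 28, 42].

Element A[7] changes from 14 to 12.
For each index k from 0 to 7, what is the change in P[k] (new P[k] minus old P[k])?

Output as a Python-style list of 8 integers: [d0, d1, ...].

Answer: [0, 0, 0, 0, 0, 0, 0, -2]

Derivation:
Element change: A[7] 14 -> 12, delta = -2
For k < 7: P[k] unchanged, delta_P[k] = 0
For k >= 7: P[k] shifts by exactly -2
Delta array: [0, 0, 0, 0, 0, 0, 0, -2]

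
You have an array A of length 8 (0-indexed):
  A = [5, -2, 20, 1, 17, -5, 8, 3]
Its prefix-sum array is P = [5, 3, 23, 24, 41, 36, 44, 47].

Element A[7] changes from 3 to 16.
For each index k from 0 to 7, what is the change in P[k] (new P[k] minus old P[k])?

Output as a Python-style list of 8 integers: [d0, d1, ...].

Answer: [0, 0, 0, 0, 0, 0, 0, 13]

Derivation:
Element change: A[7] 3 -> 16, delta = 13
For k < 7: P[k] unchanged, delta_P[k] = 0
For k >= 7: P[k] shifts by exactly 13
Delta array: [0, 0, 0, 0, 0, 0, 0, 13]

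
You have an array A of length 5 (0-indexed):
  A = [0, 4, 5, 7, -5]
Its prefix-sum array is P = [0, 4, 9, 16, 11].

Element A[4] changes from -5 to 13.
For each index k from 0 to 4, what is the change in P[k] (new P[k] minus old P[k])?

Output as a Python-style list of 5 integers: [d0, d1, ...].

Answer: [0, 0, 0, 0, 18]

Derivation:
Element change: A[4] -5 -> 13, delta = 18
For k < 4: P[k] unchanged, delta_P[k] = 0
For k >= 4: P[k] shifts by exactly 18
Delta array: [0, 0, 0, 0, 18]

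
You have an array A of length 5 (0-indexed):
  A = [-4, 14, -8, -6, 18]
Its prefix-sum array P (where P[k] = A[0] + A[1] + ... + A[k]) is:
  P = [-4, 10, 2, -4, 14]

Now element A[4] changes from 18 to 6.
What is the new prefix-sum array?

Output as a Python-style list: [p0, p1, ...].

Change: A[4] 18 -> 6, delta = -12
P[k] for k < 4: unchanged (A[4] not included)
P[k] for k >= 4: shift by delta = -12
  P[0] = -4 + 0 = -4
  P[1] = 10 + 0 = 10
  P[2] = 2 + 0 = 2
  P[3] = -4 + 0 = -4
  P[4] = 14 + -12 = 2

Answer: [-4, 10, 2, -4, 2]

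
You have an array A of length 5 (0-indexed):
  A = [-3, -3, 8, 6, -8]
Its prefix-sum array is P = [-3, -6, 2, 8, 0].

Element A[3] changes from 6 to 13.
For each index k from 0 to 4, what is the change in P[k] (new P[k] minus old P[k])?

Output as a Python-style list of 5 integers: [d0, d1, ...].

Element change: A[3] 6 -> 13, delta = 7
For k < 3: P[k] unchanged, delta_P[k] = 0
For k >= 3: P[k] shifts by exactly 7
Delta array: [0, 0, 0, 7, 7]

Answer: [0, 0, 0, 7, 7]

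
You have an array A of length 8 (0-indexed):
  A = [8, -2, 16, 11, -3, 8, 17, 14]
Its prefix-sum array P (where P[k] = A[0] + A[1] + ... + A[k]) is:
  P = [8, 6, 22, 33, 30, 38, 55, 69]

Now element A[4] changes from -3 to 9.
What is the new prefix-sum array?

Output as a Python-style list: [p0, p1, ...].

Change: A[4] -3 -> 9, delta = 12
P[k] for k < 4: unchanged (A[4] not included)
P[k] for k >= 4: shift by delta = 12
  P[0] = 8 + 0 = 8
  P[1] = 6 + 0 = 6
  P[2] = 22 + 0 = 22
  P[3] = 33 + 0 = 33
  P[4] = 30 + 12 = 42
  P[5] = 38 + 12 = 50
  P[6] = 55 + 12 = 67
  P[7] = 69 + 12 = 81

Answer: [8, 6, 22, 33, 42, 50, 67, 81]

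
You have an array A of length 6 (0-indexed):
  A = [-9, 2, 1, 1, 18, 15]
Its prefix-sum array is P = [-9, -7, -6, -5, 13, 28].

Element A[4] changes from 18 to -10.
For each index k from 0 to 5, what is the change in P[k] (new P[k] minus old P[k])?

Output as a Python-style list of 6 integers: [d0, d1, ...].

Answer: [0, 0, 0, 0, -28, -28]

Derivation:
Element change: A[4] 18 -> -10, delta = -28
For k < 4: P[k] unchanged, delta_P[k] = 0
For k >= 4: P[k] shifts by exactly -28
Delta array: [0, 0, 0, 0, -28, -28]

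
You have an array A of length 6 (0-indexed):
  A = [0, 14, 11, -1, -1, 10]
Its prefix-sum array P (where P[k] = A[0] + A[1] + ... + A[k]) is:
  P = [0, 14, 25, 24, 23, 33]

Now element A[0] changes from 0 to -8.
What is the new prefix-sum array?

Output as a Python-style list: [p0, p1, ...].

Change: A[0] 0 -> -8, delta = -8
P[k] for k < 0: unchanged (A[0] not included)
P[k] for k >= 0: shift by delta = -8
  P[0] = 0 + -8 = -8
  P[1] = 14 + -8 = 6
  P[2] = 25 + -8 = 17
  P[3] = 24 + -8 = 16
  P[4] = 23 + -8 = 15
  P[5] = 33 + -8 = 25

Answer: [-8, 6, 17, 16, 15, 25]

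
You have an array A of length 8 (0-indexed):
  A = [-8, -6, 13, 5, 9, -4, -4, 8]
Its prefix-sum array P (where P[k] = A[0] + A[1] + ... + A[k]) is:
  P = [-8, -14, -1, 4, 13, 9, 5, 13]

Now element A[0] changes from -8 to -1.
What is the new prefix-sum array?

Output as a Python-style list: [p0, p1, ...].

Answer: [-1, -7, 6, 11, 20, 16, 12, 20]

Derivation:
Change: A[0] -8 -> -1, delta = 7
P[k] for k < 0: unchanged (A[0] not included)
P[k] for k >= 0: shift by delta = 7
  P[0] = -8 + 7 = -1
  P[1] = -14 + 7 = -7
  P[2] = -1 + 7 = 6
  P[3] = 4 + 7 = 11
  P[4] = 13 + 7 = 20
  P[5] = 9 + 7 = 16
  P[6] = 5 + 7 = 12
  P[7] = 13 + 7 = 20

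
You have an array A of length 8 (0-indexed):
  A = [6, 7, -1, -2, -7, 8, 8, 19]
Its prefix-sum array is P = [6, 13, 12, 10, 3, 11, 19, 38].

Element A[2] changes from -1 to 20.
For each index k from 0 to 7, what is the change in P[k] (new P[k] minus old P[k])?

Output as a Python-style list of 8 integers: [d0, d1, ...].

Answer: [0, 0, 21, 21, 21, 21, 21, 21]

Derivation:
Element change: A[2] -1 -> 20, delta = 21
For k < 2: P[k] unchanged, delta_P[k] = 0
For k >= 2: P[k] shifts by exactly 21
Delta array: [0, 0, 21, 21, 21, 21, 21, 21]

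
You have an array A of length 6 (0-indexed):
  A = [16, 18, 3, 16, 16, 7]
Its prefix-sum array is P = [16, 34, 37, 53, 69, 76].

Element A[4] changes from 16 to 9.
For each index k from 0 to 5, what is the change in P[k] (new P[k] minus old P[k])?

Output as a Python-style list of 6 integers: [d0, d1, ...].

Element change: A[4] 16 -> 9, delta = -7
For k < 4: P[k] unchanged, delta_P[k] = 0
For k >= 4: P[k] shifts by exactly -7
Delta array: [0, 0, 0, 0, -7, -7]

Answer: [0, 0, 0, 0, -7, -7]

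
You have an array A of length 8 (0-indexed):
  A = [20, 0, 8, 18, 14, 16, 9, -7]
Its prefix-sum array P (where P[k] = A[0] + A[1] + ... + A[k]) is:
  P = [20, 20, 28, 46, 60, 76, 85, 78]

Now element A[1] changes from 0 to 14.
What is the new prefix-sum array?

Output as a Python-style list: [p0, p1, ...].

Change: A[1] 0 -> 14, delta = 14
P[k] for k < 1: unchanged (A[1] not included)
P[k] for k >= 1: shift by delta = 14
  P[0] = 20 + 0 = 20
  P[1] = 20 + 14 = 34
  P[2] = 28 + 14 = 42
  P[3] = 46 + 14 = 60
  P[4] = 60 + 14 = 74
  P[5] = 76 + 14 = 90
  P[6] = 85 + 14 = 99
  P[7] = 78 + 14 = 92

Answer: [20, 34, 42, 60, 74, 90, 99, 92]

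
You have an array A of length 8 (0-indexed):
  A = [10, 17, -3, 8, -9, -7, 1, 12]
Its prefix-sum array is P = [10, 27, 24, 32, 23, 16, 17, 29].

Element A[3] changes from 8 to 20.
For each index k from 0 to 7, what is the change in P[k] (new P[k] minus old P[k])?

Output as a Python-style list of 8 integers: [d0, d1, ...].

Answer: [0, 0, 0, 12, 12, 12, 12, 12]

Derivation:
Element change: A[3] 8 -> 20, delta = 12
For k < 3: P[k] unchanged, delta_P[k] = 0
For k >= 3: P[k] shifts by exactly 12
Delta array: [0, 0, 0, 12, 12, 12, 12, 12]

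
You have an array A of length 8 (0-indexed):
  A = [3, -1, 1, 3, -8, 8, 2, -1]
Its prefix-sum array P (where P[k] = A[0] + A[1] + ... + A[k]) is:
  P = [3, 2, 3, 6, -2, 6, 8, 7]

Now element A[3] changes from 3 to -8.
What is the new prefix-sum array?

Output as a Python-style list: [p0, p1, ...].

Answer: [3, 2, 3, -5, -13, -5, -3, -4]

Derivation:
Change: A[3] 3 -> -8, delta = -11
P[k] for k < 3: unchanged (A[3] not included)
P[k] for k >= 3: shift by delta = -11
  P[0] = 3 + 0 = 3
  P[1] = 2 + 0 = 2
  P[2] = 3 + 0 = 3
  P[3] = 6 + -11 = -5
  P[4] = -2 + -11 = -13
  P[5] = 6 + -11 = -5
  P[6] = 8 + -11 = -3
  P[7] = 7 + -11 = -4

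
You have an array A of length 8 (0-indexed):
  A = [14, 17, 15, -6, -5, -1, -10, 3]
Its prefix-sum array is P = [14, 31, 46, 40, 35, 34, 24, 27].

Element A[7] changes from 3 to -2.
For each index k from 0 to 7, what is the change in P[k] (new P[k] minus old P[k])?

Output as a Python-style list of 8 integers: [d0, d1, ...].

Answer: [0, 0, 0, 0, 0, 0, 0, -5]

Derivation:
Element change: A[7] 3 -> -2, delta = -5
For k < 7: P[k] unchanged, delta_P[k] = 0
For k >= 7: P[k] shifts by exactly -5
Delta array: [0, 0, 0, 0, 0, 0, 0, -5]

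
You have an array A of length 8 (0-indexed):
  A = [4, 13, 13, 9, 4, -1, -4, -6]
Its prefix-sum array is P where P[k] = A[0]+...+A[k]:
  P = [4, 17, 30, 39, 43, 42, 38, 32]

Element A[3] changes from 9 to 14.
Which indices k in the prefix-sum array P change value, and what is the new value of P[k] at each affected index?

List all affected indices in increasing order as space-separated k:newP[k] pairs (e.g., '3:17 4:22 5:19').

Answer: 3:44 4:48 5:47 6:43 7:37

Derivation:
P[k] = A[0] + ... + A[k]
P[k] includes A[3] iff k >= 3
Affected indices: 3, 4, ..., 7; delta = 5
  P[3]: 39 + 5 = 44
  P[4]: 43 + 5 = 48
  P[5]: 42 + 5 = 47
  P[6]: 38 + 5 = 43
  P[7]: 32 + 5 = 37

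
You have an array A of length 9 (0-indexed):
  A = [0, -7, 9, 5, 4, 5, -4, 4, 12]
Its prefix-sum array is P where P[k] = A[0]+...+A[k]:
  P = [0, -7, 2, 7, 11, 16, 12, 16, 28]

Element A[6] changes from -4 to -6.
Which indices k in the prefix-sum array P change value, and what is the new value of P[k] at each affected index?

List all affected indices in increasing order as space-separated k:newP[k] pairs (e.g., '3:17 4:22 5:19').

Answer: 6:10 7:14 8:26

Derivation:
P[k] = A[0] + ... + A[k]
P[k] includes A[6] iff k >= 6
Affected indices: 6, 7, ..., 8; delta = -2
  P[6]: 12 + -2 = 10
  P[7]: 16 + -2 = 14
  P[8]: 28 + -2 = 26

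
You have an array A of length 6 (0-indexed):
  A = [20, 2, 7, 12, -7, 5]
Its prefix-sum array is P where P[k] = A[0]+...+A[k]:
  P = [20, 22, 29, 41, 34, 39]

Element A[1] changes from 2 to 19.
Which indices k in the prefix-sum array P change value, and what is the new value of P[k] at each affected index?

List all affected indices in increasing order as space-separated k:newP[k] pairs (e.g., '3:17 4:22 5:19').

P[k] = A[0] + ... + A[k]
P[k] includes A[1] iff k >= 1
Affected indices: 1, 2, ..., 5; delta = 17
  P[1]: 22 + 17 = 39
  P[2]: 29 + 17 = 46
  P[3]: 41 + 17 = 58
  P[4]: 34 + 17 = 51
  P[5]: 39 + 17 = 56

Answer: 1:39 2:46 3:58 4:51 5:56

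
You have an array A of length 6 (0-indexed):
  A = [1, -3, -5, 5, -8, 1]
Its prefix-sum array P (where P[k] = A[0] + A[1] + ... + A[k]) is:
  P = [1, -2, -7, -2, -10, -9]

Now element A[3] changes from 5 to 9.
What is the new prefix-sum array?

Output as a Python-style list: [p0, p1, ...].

Answer: [1, -2, -7, 2, -6, -5]

Derivation:
Change: A[3] 5 -> 9, delta = 4
P[k] for k < 3: unchanged (A[3] not included)
P[k] for k >= 3: shift by delta = 4
  P[0] = 1 + 0 = 1
  P[1] = -2 + 0 = -2
  P[2] = -7 + 0 = -7
  P[3] = -2 + 4 = 2
  P[4] = -10 + 4 = -6
  P[5] = -9 + 4 = -5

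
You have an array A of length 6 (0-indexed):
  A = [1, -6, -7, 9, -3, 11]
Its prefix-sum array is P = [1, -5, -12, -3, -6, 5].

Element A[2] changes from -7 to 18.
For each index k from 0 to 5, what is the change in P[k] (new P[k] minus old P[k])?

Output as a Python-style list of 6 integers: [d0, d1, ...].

Element change: A[2] -7 -> 18, delta = 25
For k < 2: P[k] unchanged, delta_P[k] = 0
For k >= 2: P[k] shifts by exactly 25
Delta array: [0, 0, 25, 25, 25, 25]

Answer: [0, 0, 25, 25, 25, 25]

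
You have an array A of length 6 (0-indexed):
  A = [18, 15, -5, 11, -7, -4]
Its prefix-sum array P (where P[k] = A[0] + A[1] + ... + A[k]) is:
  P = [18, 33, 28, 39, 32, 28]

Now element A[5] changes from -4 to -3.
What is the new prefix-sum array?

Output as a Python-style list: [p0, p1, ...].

Answer: [18, 33, 28, 39, 32, 29]

Derivation:
Change: A[5] -4 -> -3, delta = 1
P[k] for k < 5: unchanged (A[5] not included)
P[k] for k >= 5: shift by delta = 1
  P[0] = 18 + 0 = 18
  P[1] = 33 + 0 = 33
  P[2] = 28 + 0 = 28
  P[3] = 39 + 0 = 39
  P[4] = 32 + 0 = 32
  P[5] = 28 + 1 = 29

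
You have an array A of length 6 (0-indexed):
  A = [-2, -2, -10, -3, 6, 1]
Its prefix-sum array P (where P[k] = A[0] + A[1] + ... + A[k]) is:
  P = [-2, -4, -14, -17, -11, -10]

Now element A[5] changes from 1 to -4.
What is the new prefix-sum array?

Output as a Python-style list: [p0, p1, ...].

Change: A[5] 1 -> -4, delta = -5
P[k] for k < 5: unchanged (A[5] not included)
P[k] for k >= 5: shift by delta = -5
  P[0] = -2 + 0 = -2
  P[1] = -4 + 0 = -4
  P[2] = -14 + 0 = -14
  P[3] = -17 + 0 = -17
  P[4] = -11 + 0 = -11
  P[5] = -10 + -5 = -15

Answer: [-2, -4, -14, -17, -11, -15]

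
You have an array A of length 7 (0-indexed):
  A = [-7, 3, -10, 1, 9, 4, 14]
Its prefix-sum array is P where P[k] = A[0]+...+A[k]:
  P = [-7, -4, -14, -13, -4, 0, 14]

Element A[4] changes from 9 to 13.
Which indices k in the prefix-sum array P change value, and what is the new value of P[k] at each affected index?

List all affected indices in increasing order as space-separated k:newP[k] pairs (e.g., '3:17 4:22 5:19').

P[k] = A[0] + ... + A[k]
P[k] includes A[4] iff k >= 4
Affected indices: 4, 5, ..., 6; delta = 4
  P[4]: -4 + 4 = 0
  P[5]: 0 + 4 = 4
  P[6]: 14 + 4 = 18

Answer: 4:0 5:4 6:18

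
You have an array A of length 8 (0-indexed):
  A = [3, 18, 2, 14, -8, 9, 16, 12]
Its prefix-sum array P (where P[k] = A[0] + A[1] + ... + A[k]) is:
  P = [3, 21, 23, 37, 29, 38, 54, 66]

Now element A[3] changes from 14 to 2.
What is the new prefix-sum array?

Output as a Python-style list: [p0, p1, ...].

Answer: [3, 21, 23, 25, 17, 26, 42, 54]

Derivation:
Change: A[3] 14 -> 2, delta = -12
P[k] for k < 3: unchanged (A[3] not included)
P[k] for k >= 3: shift by delta = -12
  P[0] = 3 + 0 = 3
  P[1] = 21 + 0 = 21
  P[2] = 23 + 0 = 23
  P[3] = 37 + -12 = 25
  P[4] = 29 + -12 = 17
  P[5] = 38 + -12 = 26
  P[6] = 54 + -12 = 42
  P[7] = 66 + -12 = 54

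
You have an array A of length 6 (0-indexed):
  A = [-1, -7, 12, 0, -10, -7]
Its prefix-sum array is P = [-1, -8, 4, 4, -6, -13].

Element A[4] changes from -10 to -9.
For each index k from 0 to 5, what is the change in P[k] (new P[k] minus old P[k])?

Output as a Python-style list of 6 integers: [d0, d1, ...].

Element change: A[4] -10 -> -9, delta = 1
For k < 4: P[k] unchanged, delta_P[k] = 0
For k >= 4: P[k] shifts by exactly 1
Delta array: [0, 0, 0, 0, 1, 1]

Answer: [0, 0, 0, 0, 1, 1]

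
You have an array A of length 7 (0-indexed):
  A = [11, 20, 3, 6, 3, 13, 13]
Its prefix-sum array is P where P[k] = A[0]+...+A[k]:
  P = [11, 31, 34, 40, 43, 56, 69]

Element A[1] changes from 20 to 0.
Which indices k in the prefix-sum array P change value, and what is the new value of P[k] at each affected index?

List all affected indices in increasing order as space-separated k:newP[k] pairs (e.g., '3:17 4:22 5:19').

Answer: 1:11 2:14 3:20 4:23 5:36 6:49

Derivation:
P[k] = A[0] + ... + A[k]
P[k] includes A[1] iff k >= 1
Affected indices: 1, 2, ..., 6; delta = -20
  P[1]: 31 + -20 = 11
  P[2]: 34 + -20 = 14
  P[3]: 40 + -20 = 20
  P[4]: 43 + -20 = 23
  P[5]: 56 + -20 = 36
  P[6]: 69 + -20 = 49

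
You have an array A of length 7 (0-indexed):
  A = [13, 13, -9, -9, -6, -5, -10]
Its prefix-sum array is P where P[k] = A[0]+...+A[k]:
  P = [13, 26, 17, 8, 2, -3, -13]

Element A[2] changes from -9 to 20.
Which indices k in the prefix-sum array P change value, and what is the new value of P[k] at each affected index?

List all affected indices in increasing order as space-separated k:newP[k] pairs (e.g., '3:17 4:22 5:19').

P[k] = A[0] + ... + A[k]
P[k] includes A[2] iff k >= 2
Affected indices: 2, 3, ..., 6; delta = 29
  P[2]: 17 + 29 = 46
  P[3]: 8 + 29 = 37
  P[4]: 2 + 29 = 31
  P[5]: -3 + 29 = 26
  P[6]: -13 + 29 = 16

Answer: 2:46 3:37 4:31 5:26 6:16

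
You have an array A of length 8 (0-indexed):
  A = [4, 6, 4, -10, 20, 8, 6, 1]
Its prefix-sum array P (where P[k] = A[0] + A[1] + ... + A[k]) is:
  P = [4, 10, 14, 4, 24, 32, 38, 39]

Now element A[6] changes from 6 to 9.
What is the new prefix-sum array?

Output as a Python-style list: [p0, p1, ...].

Change: A[6] 6 -> 9, delta = 3
P[k] for k < 6: unchanged (A[6] not included)
P[k] for k >= 6: shift by delta = 3
  P[0] = 4 + 0 = 4
  P[1] = 10 + 0 = 10
  P[2] = 14 + 0 = 14
  P[3] = 4 + 0 = 4
  P[4] = 24 + 0 = 24
  P[5] = 32 + 0 = 32
  P[6] = 38 + 3 = 41
  P[7] = 39 + 3 = 42

Answer: [4, 10, 14, 4, 24, 32, 41, 42]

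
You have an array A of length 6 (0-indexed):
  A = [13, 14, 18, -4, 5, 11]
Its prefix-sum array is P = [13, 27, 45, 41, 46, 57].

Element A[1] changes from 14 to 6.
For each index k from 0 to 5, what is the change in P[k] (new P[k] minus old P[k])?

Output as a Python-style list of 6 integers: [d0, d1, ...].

Element change: A[1] 14 -> 6, delta = -8
For k < 1: P[k] unchanged, delta_P[k] = 0
For k >= 1: P[k] shifts by exactly -8
Delta array: [0, -8, -8, -8, -8, -8]

Answer: [0, -8, -8, -8, -8, -8]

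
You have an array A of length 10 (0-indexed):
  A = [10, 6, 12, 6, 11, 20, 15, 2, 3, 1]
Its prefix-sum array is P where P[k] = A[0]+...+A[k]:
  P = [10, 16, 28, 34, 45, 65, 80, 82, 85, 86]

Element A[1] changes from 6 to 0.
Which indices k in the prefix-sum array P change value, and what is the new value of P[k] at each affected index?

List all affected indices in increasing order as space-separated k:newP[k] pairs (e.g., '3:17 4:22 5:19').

Answer: 1:10 2:22 3:28 4:39 5:59 6:74 7:76 8:79 9:80

Derivation:
P[k] = A[0] + ... + A[k]
P[k] includes A[1] iff k >= 1
Affected indices: 1, 2, ..., 9; delta = -6
  P[1]: 16 + -6 = 10
  P[2]: 28 + -6 = 22
  P[3]: 34 + -6 = 28
  P[4]: 45 + -6 = 39
  P[5]: 65 + -6 = 59
  P[6]: 80 + -6 = 74
  P[7]: 82 + -6 = 76
  P[8]: 85 + -6 = 79
  P[9]: 86 + -6 = 80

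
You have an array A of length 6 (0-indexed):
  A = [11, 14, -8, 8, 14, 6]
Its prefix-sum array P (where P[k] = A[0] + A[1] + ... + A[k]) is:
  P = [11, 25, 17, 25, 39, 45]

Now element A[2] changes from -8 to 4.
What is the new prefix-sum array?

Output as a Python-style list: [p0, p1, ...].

Answer: [11, 25, 29, 37, 51, 57]

Derivation:
Change: A[2] -8 -> 4, delta = 12
P[k] for k < 2: unchanged (A[2] not included)
P[k] for k >= 2: shift by delta = 12
  P[0] = 11 + 0 = 11
  P[1] = 25 + 0 = 25
  P[2] = 17 + 12 = 29
  P[3] = 25 + 12 = 37
  P[4] = 39 + 12 = 51
  P[5] = 45 + 12 = 57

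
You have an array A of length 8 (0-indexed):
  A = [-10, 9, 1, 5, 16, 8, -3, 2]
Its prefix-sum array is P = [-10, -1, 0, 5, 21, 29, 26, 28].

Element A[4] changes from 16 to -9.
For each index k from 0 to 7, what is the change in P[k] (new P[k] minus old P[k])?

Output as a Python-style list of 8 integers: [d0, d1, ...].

Answer: [0, 0, 0, 0, -25, -25, -25, -25]

Derivation:
Element change: A[4] 16 -> -9, delta = -25
For k < 4: P[k] unchanged, delta_P[k] = 0
For k >= 4: P[k] shifts by exactly -25
Delta array: [0, 0, 0, 0, -25, -25, -25, -25]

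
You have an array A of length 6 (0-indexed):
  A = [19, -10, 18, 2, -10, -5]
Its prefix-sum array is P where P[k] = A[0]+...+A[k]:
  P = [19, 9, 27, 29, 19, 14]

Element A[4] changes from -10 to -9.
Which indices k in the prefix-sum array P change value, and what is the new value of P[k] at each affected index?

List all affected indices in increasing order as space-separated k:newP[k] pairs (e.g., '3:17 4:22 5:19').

P[k] = A[0] + ... + A[k]
P[k] includes A[4] iff k >= 4
Affected indices: 4, 5, ..., 5; delta = 1
  P[4]: 19 + 1 = 20
  P[5]: 14 + 1 = 15

Answer: 4:20 5:15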